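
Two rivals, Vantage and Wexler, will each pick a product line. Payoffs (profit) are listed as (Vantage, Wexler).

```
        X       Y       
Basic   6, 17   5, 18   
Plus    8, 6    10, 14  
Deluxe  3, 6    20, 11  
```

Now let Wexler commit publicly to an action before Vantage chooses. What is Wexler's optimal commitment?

Vantage best-responds to each possible Wexler move:
- X → Vantage plays Plus (best of 6, 8, 3); Wexler gets 6.
- Y → Vantage plays Deluxe (best of 5, 10, 20); Wexler gets 11.
Among 6, 11, the best is 11 at Y. Subgame-perfect outcome: (Deluxe, Y) with payoffs (20, 11).

Y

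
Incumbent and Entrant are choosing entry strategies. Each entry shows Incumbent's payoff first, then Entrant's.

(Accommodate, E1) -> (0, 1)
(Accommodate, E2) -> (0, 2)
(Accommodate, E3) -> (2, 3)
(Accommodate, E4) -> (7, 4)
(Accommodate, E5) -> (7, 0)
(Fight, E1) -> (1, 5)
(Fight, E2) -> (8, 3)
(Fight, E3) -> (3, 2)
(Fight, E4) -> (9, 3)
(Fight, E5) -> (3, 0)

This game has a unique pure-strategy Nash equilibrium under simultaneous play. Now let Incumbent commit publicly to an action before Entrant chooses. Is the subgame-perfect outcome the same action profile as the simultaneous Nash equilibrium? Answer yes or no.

no

Solve by backward induction (Incumbent leads).
- Accommodate: BR = E4, leader payoff 7.
- Fight: BR = E1, leader payoff 1.
Among 7, 1, the best is 7 at Accommodate. Subgame-perfect outcome: (Accommodate, E4) with payoffs (7, 4).
Under simultaneous play:
Incumbent's best replies: E1→Fight; E2→Fight; E3→Fight; E4→Fight; E5→Accommodate.
Entrant's best replies: Accommodate→E4; Fight→E1.
Only (Fight, E1) has each player best-responding; Nash payoffs (1, 5).
Sequential outcome (Accommodate, E4) differs from the Nash profile (Fight, E1).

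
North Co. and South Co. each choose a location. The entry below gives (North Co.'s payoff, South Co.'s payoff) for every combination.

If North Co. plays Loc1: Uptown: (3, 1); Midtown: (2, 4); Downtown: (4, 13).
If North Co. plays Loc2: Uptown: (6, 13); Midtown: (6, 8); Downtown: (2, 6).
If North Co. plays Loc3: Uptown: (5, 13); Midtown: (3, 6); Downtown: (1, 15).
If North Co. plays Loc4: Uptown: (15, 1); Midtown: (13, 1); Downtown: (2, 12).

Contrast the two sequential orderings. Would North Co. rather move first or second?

first

If North Co. leads: South Co.'s best replies are Loc1→Downtown, Loc2→Uptown, Loc3→Downtown, Loc4→Downtown; North Co.'s induced payoffs 4, 6, 1, 2; outcome (Loc2, Uptown), payoffs (6, 13).
If South Co. leads: North Co.'s best replies are Uptown→Loc4, Midtown→Loc4, Downtown→Loc1; South Co.'s induced payoffs 1, 1, 13; outcome (Loc1, Downtown), payoffs (4, 13).
North Co. gets 6 moving first and 4 moving second, so North Co. prefers to move first.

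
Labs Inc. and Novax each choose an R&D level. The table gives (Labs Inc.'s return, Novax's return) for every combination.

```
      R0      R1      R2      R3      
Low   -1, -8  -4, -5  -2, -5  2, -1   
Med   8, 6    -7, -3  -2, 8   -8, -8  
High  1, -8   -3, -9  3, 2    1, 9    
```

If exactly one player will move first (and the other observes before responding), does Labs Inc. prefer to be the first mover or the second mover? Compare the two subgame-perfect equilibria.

second

If Labs Inc. leads: Novax's best replies are Low→R3, Med→R2, High→R3; Labs Inc.'s induced payoffs 2, -2, 1; outcome (Low, R3), payoffs (2, -1).
If Novax leads: Labs Inc.'s best replies are R0→Med, R1→High, R2→High, R3→Low; Novax's induced payoffs 6, -9, 2, -1; outcome (Med, R0), payoffs (8, 6).
Labs Inc. gets 2 moving first and 8 moving second, so Labs Inc. prefers to move second.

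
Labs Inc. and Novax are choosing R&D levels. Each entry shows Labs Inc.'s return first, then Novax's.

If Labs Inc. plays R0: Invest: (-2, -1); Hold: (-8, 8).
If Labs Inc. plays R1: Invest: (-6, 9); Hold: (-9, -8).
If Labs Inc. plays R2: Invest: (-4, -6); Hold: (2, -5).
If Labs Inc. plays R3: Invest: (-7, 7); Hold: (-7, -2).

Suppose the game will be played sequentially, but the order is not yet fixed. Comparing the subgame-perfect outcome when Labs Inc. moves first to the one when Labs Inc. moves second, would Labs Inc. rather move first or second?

first

If Labs Inc. leads: Novax's best replies are R0→Hold, R1→Invest, R2→Hold, R3→Invest; Labs Inc.'s induced payoffs -8, -6, 2, -7; outcome (R2, Hold), payoffs (2, -5).
If Novax leads: Labs Inc.'s best replies are Invest→R0, Hold→R2; Novax's induced payoffs -1, -5; outcome (R0, Invest), payoffs (-2, -1).
Labs Inc. gets 2 moving first and -2 moving second, so Labs Inc. prefers to move first.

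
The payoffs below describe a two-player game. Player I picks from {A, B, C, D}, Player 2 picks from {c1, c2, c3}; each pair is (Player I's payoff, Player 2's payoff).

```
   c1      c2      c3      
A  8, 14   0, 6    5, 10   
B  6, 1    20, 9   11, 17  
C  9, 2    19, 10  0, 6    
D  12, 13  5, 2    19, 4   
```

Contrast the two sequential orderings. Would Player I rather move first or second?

If Player I leads: Player 2's best replies are A→c1, B→c3, C→c2, D→c1; Player I's induced payoffs 8, 11, 19, 12; outcome (C, c2), payoffs (19, 10).
If Player 2 leads: Player I's best replies are c1→D, c2→B, c3→D; Player 2's induced payoffs 13, 9, 4; outcome (D, c1), payoffs (12, 13).
Player I gets 19 moving first and 12 moving second, so Player I prefers to move first.

first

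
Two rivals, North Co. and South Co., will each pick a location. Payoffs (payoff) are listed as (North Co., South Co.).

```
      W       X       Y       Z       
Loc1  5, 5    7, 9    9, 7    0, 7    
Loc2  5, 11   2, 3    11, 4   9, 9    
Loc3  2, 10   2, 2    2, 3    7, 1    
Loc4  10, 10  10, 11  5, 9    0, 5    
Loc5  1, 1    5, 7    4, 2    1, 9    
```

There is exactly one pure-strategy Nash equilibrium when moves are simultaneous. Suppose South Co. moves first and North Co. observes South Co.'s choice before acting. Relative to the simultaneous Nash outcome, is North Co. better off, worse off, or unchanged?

unchanged

North Co. best-responds to each possible South Co. move:
- W: BR = Loc4, leader payoff 10.
- X: BR = Loc4, leader payoff 11.
- Y: BR = Loc2, leader payoff 4.
- Z: BR = Loc2, leader payoff 9.
Among 10, 11, 4, 9, the best is 11 at X. Subgame-perfect outcome: (Loc4, X) with payoffs (10, 11).
For the simultaneous game, intersect best replies.
North Co.'s best replies: W→Loc4; X→Loc4; Y→Loc2; Z→Loc2.
South Co.'s best replies: Loc1→X; Loc2→W; Loc3→W; Loc4→X; Loc5→Z.
Only (Loc4, X) has each player best-responding; Nash payoffs (10, 11).
North Co. earns 10 sequentially versus 10 at the Nash outcome: unchanged.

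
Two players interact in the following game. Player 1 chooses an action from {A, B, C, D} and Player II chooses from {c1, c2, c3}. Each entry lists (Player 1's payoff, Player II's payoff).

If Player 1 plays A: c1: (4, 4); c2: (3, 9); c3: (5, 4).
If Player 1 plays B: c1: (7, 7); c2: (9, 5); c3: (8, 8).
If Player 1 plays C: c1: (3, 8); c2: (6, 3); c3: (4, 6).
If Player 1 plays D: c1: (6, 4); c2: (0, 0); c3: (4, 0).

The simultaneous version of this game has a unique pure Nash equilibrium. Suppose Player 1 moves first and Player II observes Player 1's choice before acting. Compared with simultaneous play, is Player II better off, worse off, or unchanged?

Player II best-responds to each possible Player 1 move:
- A: BR = c2, leader payoff 3.
- B: BR = c3, leader payoff 8.
- C: BR = c1, leader payoff 3.
- D: BR = c1, leader payoff 6.
Maximizing over 3, 8, 3, 6, Player 1 chooses B. Subgame-perfect outcome: (B, c3) with payoffs (8, 8).
Under simultaneous play:
Player 1's best replies: c1→B; c2→B; c3→B.
Player II's best replies: A→c2; B→c3; C→c1; D→c1.
The unique mutual best reply is (B, c3), giving (8, 8).
Player II earns 8 sequentially versus 8 at the Nash outcome: unchanged.

unchanged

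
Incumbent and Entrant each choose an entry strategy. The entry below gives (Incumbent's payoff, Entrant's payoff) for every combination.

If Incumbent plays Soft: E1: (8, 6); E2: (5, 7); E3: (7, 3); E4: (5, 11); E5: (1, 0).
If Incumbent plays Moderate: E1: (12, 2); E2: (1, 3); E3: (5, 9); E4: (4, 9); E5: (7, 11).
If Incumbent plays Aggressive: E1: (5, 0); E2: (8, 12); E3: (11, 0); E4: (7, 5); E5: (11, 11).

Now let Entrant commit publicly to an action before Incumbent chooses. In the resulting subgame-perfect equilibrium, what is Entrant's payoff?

Backward induction with Entrant moving first.
- E1 → Incumbent plays Moderate (best of 8, 12, 5); Entrant gets 2.
- E2 → Incumbent plays Aggressive (best of 5, 1, 8); Entrant gets 12.
- E3 → Incumbent plays Aggressive (best of 7, 5, 11); Entrant gets 0.
- E4 → Incumbent plays Aggressive (best of 5, 4, 7); Entrant gets 5.
- E5 → Incumbent plays Aggressive (best of 1, 7, 11); Entrant gets 11.
Entrant's induced payoffs are 2, 12, 0, 5, 11, so Entrant commits to E2. Subgame-perfect outcome: (Aggressive, E2) with payoffs (8, 12).

12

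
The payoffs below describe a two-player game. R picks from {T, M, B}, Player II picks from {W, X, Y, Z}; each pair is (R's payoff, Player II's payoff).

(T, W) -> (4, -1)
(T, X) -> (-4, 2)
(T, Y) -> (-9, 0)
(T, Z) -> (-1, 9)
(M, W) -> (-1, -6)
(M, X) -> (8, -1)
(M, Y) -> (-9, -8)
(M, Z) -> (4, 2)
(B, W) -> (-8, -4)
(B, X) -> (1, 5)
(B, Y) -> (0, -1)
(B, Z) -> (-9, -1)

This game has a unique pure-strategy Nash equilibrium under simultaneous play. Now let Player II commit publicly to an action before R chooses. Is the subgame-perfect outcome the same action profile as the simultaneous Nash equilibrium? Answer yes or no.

yes

R best-responds to each possible Player II move:
- W → R plays T (best of 4, -1, -8); Player II gets -1.
- X → R plays M (best of -4, 8, 1); Player II gets -1.
- Y → R plays B (best of -9, -9, 0); Player II gets -1.
- Z → R plays M (best of -1, 4, -9); Player II gets 2.
Player II's induced payoffs are -1, -1, -1, 2, so Player II commits to Z. Subgame-perfect outcome: (M, Z) with payoffs (4, 2).
Now find the simultaneous Nash equilibrium.
R's best replies: W→T; X→M; Y→B; Z→M.
Player II's best replies: T→Z; M→Z; B→X.
The unique mutual best reply is (M, Z), giving (4, 2).
Sequential outcome (M, Z) coincides with the Nash profile (M, Z).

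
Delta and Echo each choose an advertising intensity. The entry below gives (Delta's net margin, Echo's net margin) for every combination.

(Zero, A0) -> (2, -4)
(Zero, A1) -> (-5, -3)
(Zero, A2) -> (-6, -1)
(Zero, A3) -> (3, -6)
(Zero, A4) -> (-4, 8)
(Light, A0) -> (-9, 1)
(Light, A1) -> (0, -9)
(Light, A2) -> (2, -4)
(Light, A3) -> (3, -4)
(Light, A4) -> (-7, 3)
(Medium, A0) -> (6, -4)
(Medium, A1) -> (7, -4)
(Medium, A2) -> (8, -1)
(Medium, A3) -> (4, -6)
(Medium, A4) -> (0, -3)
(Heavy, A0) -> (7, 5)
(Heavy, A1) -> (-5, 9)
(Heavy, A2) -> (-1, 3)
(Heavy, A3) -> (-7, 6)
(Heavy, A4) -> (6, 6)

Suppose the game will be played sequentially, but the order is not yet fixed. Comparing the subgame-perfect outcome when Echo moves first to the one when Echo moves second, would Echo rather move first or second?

first

If Delta leads: Echo's best replies are Zero→A4, Light→A4, Medium→A2, Heavy→A1; Delta's induced payoffs -4, -7, 8, -5; outcome (Medium, A2), payoffs (8, -1).
If Echo leads: Delta's best replies are A0→Heavy, A1→Medium, A2→Medium, A3→Medium, A4→Heavy; Echo's induced payoffs 5, -4, -1, -6, 6; outcome (Heavy, A4), payoffs (6, 6).
Echo gets 6 moving first and -1 moving second, so Echo prefers to move first.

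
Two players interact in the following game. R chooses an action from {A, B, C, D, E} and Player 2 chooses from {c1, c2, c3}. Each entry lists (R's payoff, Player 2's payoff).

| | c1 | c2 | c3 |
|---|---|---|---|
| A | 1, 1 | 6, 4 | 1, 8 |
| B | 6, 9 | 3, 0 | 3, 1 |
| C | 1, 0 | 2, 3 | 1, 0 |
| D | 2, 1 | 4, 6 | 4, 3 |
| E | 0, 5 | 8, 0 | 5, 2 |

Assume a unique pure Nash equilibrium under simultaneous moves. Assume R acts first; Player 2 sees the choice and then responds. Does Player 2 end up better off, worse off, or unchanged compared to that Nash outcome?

unchanged

Solve by backward induction (R leads).
- A → Player 2 plays c3 (best of 1, 4, 8); R gets 1.
- B → Player 2 plays c1 (best of 9, 0, 1); R gets 6.
- C → Player 2 plays c2 (best of 0, 3, 0); R gets 2.
- D → Player 2 plays c2 (best of 1, 6, 3); R gets 4.
- E → Player 2 plays c1 (best of 5, 0, 2); R gets 0.
Among 1, 6, 2, 4, 0, the best is 6 at B. Subgame-perfect outcome: (B, c1) with payoffs (6, 9).
Under simultaneous play:
R's best replies: c1→B; c2→E; c3→E.
Player 2's best replies: A→c3; B→c1; C→c2; D→c2; E→c1.
Only (B, c1) has each player best-responding; Nash payoffs (6, 9).
Player 2 earns 9 sequentially versus 9 at the Nash outcome: unchanged.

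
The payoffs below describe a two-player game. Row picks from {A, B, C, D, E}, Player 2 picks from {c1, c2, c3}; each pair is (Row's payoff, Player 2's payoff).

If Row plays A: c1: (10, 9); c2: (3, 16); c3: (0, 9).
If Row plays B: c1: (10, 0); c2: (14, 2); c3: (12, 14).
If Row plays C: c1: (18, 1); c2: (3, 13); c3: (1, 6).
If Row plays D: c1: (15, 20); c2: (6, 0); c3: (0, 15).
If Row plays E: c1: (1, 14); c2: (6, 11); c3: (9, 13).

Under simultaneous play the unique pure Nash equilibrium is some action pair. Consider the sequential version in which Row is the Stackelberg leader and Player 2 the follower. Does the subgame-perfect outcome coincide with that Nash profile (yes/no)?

Backward induction with Row moving first.
- A → Player 2 plays c2 (best of 9, 16, 9); Row gets 3.
- B → Player 2 plays c3 (best of 0, 2, 14); Row gets 12.
- C → Player 2 plays c2 (best of 1, 13, 6); Row gets 3.
- D → Player 2 plays c1 (best of 20, 0, 15); Row gets 15.
- E → Player 2 plays c1 (best of 14, 11, 13); Row gets 1.
Among 3, 12, 3, 15, 1, the best is 15 at D. Subgame-perfect outcome: (D, c1) with payoffs (15, 20).
For the simultaneous game, intersect best replies.
Row's best replies: c1→C; c2→B; c3→B.
Player 2's best replies: A→c2; B→c3; C→c2; D→c1; E→c1.
The unique mutual best reply is (B, c3), giving (12, 14).
Sequential outcome (D, c1) differs from the Nash profile (B, c3).

no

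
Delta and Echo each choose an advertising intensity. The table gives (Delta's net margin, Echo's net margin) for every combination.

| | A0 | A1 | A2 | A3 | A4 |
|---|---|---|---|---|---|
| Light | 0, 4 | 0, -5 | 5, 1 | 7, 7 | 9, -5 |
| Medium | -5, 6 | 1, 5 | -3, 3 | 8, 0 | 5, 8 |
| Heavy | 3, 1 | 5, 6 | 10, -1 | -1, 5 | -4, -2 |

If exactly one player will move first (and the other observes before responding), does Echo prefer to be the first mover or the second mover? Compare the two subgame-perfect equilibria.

If Delta leads: Echo's best replies are Light→A3, Medium→A4, Heavy→A1; Delta's induced payoffs 7, 5, 5; outcome (Light, A3), payoffs (7, 7).
If Echo leads: Delta's best replies are A0→Heavy, A1→Heavy, A2→Heavy, A3→Medium, A4→Light; Echo's induced payoffs 1, 6, -1, 0, -5; outcome (Heavy, A1), payoffs (5, 6).
Echo gets 6 moving first and 7 moving second, so Echo prefers to move second.

second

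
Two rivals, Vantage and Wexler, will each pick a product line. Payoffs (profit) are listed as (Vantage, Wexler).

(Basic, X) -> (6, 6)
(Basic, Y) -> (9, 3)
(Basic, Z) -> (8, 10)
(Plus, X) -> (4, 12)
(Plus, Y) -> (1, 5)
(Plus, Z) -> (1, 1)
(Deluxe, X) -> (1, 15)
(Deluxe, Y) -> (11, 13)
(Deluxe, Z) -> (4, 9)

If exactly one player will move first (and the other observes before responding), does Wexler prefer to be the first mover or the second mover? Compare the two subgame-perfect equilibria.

If Vantage leads: Wexler's best replies are Basic→Z, Plus→X, Deluxe→X; Vantage's induced payoffs 8, 4, 1; outcome (Basic, Z), payoffs (8, 10).
If Wexler leads: Vantage's best replies are X→Basic, Y→Deluxe, Z→Basic; Wexler's induced payoffs 6, 13, 10; outcome (Deluxe, Y), payoffs (11, 13).
Wexler gets 13 moving first and 10 moving second, so Wexler prefers to move first.

first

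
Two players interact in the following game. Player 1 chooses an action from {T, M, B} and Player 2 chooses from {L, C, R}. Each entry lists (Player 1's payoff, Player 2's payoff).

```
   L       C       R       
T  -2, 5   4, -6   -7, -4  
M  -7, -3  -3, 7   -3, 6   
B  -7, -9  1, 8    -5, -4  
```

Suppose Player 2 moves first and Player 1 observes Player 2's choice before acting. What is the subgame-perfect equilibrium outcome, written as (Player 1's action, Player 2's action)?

(M, R)

Work backward from Player 1's decision.
- L: Player 1 compares -2, -7, -7 and picks T; Player 2 would get 5.
- C: Player 1 compares 4, -3, 1 and picks T; Player 2 would get -6.
- R: Player 1 compares -7, -3, -5 and picks M; Player 2 would get 6.
Among 5, -6, 6, the best is 6 at R. Subgame-perfect outcome: (M, R) with payoffs (-3, 6).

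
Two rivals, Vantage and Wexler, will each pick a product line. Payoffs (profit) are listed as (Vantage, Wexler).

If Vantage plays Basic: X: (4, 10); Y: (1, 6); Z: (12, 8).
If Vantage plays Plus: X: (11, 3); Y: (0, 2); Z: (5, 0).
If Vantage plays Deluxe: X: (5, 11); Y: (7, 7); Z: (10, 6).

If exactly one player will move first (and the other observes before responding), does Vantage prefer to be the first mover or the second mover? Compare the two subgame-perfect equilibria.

second

If Vantage leads: Wexler's best replies are Basic→X, Plus→X, Deluxe→X; Vantage's induced payoffs 4, 11, 5; outcome (Plus, X), payoffs (11, 3).
If Wexler leads: Vantage's best replies are X→Plus, Y→Deluxe, Z→Basic; Wexler's induced payoffs 3, 7, 8; outcome (Basic, Z), payoffs (12, 8).
Vantage gets 11 moving first and 12 moving second, so Vantage prefers to move second.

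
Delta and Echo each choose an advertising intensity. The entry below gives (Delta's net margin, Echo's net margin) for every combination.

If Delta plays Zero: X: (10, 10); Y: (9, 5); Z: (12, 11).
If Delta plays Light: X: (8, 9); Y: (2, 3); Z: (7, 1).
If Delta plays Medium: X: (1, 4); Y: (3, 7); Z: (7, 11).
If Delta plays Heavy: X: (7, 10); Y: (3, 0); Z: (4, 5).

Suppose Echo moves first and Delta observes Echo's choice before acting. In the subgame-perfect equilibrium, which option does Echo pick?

Z

Solve by backward induction (Echo leads).
- X: Delta compares 10, 8, 1, 7 and picks Zero; Echo would get 10.
- Y: Delta compares 9, 2, 3, 3 and picks Zero; Echo would get 5.
- Z: Delta compares 12, 7, 7, 4 and picks Zero; Echo would get 11.
Echo's induced payoffs are 10, 5, 11, so Echo commits to Z. Subgame-perfect outcome: (Zero, Z) with payoffs (12, 11).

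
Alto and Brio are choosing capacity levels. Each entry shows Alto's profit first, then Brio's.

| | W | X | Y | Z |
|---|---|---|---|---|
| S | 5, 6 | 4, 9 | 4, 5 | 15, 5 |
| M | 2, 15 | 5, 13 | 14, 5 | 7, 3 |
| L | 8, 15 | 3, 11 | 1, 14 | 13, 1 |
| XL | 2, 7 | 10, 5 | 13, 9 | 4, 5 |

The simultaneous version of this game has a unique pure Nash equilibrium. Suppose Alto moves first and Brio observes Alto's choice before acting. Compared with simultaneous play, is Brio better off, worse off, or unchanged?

worse off

Brio best-responds to each possible Alto move:
- S → Brio plays X (best of 6, 9, 5, 5); Alto gets 4.
- M → Brio plays W (best of 15, 13, 5, 3); Alto gets 2.
- L → Brio plays W (best of 15, 11, 14, 1); Alto gets 8.
- XL → Brio plays Y (best of 7, 5, 9, 5); Alto gets 13.
Maximizing over 4, 2, 8, 13, Alto chooses XL. Subgame-perfect outcome: (XL, Y) with payoffs (13, 9).
Under simultaneous play:
Alto's best replies: W→L; X→XL; Y→M; Z→S.
Brio's best replies: S→X; M→W; L→W; XL→Y.
The unique mutual best reply is (L, W), giving (8, 15).
Brio earns 9 sequentially versus 15 at the Nash outcome: worse off.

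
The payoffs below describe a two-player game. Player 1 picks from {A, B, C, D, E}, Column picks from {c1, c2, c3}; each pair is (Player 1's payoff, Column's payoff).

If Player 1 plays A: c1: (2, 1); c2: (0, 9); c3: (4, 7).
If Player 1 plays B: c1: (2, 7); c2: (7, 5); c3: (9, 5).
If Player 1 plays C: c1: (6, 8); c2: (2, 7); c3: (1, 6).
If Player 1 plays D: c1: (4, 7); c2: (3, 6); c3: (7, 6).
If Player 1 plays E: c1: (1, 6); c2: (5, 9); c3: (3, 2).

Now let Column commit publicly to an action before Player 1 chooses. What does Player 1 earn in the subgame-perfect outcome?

Backward induction with Column moving first.
- c1: Player 1 compares 2, 2, 6, 4, 1 and picks C; Column would get 8.
- c2: Player 1 compares 0, 7, 2, 3, 5 and picks B; Column would get 5.
- c3: Player 1 compares 4, 9, 1, 7, 3 and picks B; Column would get 5.
Column's induced payoffs are 8, 5, 5, so Column commits to c1. Subgame-perfect outcome: (C, c1) with payoffs (6, 8).

6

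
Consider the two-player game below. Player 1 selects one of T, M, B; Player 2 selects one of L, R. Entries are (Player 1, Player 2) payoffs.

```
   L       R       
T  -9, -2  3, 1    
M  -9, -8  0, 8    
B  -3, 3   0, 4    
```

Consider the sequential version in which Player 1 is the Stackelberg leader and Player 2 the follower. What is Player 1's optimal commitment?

Player 2 best-responds to each possible Player 1 move:
- T: BR = R, leader payoff 3.
- M: BR = R, leader payoff 0.
- B: BR = R, leader payoff 0.
Maximizing over 3, 0, 0, Player 1 chooses T. Subgame-perfect outcome: (T, R) with payoffs (3, 1).

T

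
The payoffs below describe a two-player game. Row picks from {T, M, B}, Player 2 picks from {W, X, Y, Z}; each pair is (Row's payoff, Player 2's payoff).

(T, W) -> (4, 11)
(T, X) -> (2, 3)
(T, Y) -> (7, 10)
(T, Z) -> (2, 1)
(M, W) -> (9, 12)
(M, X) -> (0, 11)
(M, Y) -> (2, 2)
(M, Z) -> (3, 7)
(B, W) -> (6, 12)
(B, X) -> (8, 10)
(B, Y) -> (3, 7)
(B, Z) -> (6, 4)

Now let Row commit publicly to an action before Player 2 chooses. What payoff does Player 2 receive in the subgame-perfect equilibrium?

12

Solve by backward induction (Row leads).
- T → Player 2 plays W (best of 11, 3, 10, 1); Row gets 4.
- M → Player 2 plays W (best of 12, 11, 2, 7); Row gets 9.
- B → Player 2 plays W (best of 12, 10, 7, 4); Row gets 6.
Maximizing over 4, 9, 6, Row chooses M. Subgame-perfect outcome: (M, W) with payoffs (9, 12).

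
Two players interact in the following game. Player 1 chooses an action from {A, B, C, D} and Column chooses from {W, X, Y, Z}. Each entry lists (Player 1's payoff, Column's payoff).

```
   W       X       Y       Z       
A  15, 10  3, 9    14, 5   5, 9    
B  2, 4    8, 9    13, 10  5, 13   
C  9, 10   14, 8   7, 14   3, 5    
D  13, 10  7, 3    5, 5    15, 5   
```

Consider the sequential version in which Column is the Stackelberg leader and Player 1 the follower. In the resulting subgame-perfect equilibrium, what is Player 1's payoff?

15

Solve by backward induction (Column leads).
- W: BR = A, leader payoff 10.
- X: BR = C, leader payoff 8.
- Y: BR = A, leader payoff 5.
- Z: BR = D, leader payoff 5.
Maximizing over 10, 8, 5, 5, Column chooses W. Subgame-perfect outcome: (A, W) with payoffs (15, 10).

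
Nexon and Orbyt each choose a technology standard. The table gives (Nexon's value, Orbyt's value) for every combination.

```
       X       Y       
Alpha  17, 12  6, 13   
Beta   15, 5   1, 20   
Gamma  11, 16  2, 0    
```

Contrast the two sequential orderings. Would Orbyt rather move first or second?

second

If Nexon leads: Orbyt's best replies are Alpha→Y, Beta→Y, Gamma→X; Nexon's induced payoffs 6, 1, 11; outcome (Gamma, X), payoffs (11, 16).
If Orbyt leads: Nexon's best replies are X→Alpha, Y→Alpha; Orbyt's induced payoffs 12, 13; outcome (Alpha, Y), payoffs (6, 13).
Orbyt gets 13 moving first and 16 moving second, so Orbyt prefers to move second.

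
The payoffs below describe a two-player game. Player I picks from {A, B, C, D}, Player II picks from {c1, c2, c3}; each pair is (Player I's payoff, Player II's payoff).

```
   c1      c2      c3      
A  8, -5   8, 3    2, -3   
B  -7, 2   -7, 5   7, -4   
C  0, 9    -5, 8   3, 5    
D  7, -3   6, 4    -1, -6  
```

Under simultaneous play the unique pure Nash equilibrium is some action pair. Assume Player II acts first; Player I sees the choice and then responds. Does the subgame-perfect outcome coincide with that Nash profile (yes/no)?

Work backward from Player I's decision.
- c1: BR = A, leader payoff -5.
- c2: BR = A, leader payoff 3.
- c3: BR = B, leader payoff -4.
Maximizing over -5, 3, -4, Player II chooses c2. Subgame-perfect outcome: (A, c2) with payoffs (8, 3).
Under simultaneous play:
Player I's best replies: c1→A; c2→A; c3→B.
Player II's best replies: A→c2; B→c2; C→c1; D→c2.
Only (A, c2) has each player best-responding; Nash payoffs (8, 3).
Sequential outcome (A, c2) coincides with the Nash profile (A, c2).

yes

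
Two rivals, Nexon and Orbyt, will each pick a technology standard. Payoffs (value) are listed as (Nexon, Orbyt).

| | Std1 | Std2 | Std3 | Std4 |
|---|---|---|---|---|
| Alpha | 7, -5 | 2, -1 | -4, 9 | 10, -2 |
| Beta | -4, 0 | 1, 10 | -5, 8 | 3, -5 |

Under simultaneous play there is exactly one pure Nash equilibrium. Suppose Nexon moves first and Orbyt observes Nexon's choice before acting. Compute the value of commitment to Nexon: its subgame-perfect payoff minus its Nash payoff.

Solve by backward induction (Nexon leads).
- Alpha → Orbyt plays Std3 (best of -5, -1, 9, -2); Nexon gets -4.
- Beta → Orbyt plays Std2 (best of 0, 10, 8, -5); Nexon gets 1.
Maximizing over -4, 1, Nexon chooses Beta. Subgame-perfect outcome: (Beta, Std2) with payoffs (1, 10).
For the simultaneous game, intersect best replies.
Nexon's best replies: Std1→Alpha; Std2→Alpha; Std3→Alpha; Std4→Alpha.
Orbyt's best replies: Alpha→Std3; Beta→Std2.
Only (Alpha, Std3) has each player best-responding; Nash payoffs (-4, 9).
Nexon's commitment gain: 1 − -4 = 5.

5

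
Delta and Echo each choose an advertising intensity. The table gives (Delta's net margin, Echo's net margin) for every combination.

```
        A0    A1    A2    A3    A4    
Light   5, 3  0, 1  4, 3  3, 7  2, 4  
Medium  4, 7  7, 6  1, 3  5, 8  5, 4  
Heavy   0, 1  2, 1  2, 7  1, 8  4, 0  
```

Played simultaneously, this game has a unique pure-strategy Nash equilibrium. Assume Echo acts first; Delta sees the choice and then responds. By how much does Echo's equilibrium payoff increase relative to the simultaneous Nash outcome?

0

Solve by backward induction (Echo leads).
- A0 → Delta plays Light (best of 5, 4, 0); Echo gets 3.
- A1 → Delta plays Medium (best of 0, 7, 2); Echo gets 6.
- A2 → Delta plays Light (best of 4, 1, 2); Echo gets 3.
- A3 → Delta plays Medium (best of 3, 5, 1); Echo gets 8.
- A4 → Delta plays Medium (best of 2, 5, 4); Echo gets 4.
Among 3, 6, 3, 8, 4, the best is 8 at A3. Subgame-perfect outcome: (Medium, A3) with payoffs (5, 8).
Under simultaneous play:
Delta's best replies: A0→Light; A1→Medium; A2→Light; A3→Medium; A4→Medium.
Echo's best replies: Light→A3; Medium→A3; Heavy→A3.
Only (Medium, A3) has each player best-responding; Nash payoffs (5, 8).
Echo's commitment gain: 8 − 8 = 0.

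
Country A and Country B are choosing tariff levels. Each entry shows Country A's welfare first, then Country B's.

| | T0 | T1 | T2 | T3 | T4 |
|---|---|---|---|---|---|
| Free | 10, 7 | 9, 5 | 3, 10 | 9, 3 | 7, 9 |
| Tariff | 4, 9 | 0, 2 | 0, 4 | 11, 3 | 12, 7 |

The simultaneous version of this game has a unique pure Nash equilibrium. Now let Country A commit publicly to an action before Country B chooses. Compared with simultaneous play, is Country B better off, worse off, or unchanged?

worse off

Country B best-responds to each possible Country A move:
- Free: BR = T2, leader payoff 3.
- Tariff: BR = T0, leader payoff 4.
Among 3, 4, the best is 4 at Tariff. Subgame-perfect outcome: (Tariff, T0) with payoffs (4, 9).
For the simultaneous game, intersect best replies.
Country A's best replies: T0→Free; T1→Free; T2→Free; T3→Tariff; T4→Tariff.
Country B's best replies: Free→T2; Tariff→T0.
Only (Free, T2) has each player best-responding; Nash payoffs (3, 10).
Country B earns 9 sequentially versus 10 at the Nash outcome: worse off.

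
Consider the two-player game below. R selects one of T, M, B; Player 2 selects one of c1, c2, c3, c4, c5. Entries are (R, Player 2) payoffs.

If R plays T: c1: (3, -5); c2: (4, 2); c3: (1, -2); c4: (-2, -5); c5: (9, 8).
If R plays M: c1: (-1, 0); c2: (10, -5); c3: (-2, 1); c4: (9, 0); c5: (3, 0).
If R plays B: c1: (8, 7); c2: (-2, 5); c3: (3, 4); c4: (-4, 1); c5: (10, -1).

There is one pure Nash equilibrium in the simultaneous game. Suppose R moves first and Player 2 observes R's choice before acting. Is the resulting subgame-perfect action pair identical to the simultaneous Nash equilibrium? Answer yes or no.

no

Solve by backward induction (R leads).
- T → Player 2 plays c5 (best of -5, 2, -2, -5, 8); R gets 9.
- M → Player 2 plays c3 (best of 0, -5, 1, 0, 0); R gets -2.
- B → Player 2 plays c1 (best of 7, 5, 4, 1, -1); R gets 8.
Maximizing over 9, -2, 8, R chooses T. Subgame-perfect outcome: (T, c5) with payoffs (9, 8).
Under simultaneous play:
R's best replies: c1→B; c2→M; c3→B; c4→M; c5→B.
Player 2's best replies: T→c5; M→c3; B→c1.
The unique mutual best reply is (B, c1), giving (8, 7).
Sequential outcome (T, c5) differs from the Nash profile (B, c1).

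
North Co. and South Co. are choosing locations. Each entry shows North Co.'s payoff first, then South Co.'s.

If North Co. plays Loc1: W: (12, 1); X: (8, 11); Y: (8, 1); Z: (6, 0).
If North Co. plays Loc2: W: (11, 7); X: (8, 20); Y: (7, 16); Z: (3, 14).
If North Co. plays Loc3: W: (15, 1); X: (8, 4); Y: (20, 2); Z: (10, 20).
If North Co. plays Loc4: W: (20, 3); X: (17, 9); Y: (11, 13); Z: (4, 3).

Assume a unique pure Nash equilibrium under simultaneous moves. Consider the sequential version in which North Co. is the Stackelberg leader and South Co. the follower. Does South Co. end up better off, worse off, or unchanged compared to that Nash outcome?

South Co. best-responds to each possible North Co. move:
- Loc1: South Co. compares 1, 11, 1, 0 and picks X; North Co. would get 8.
- Loc2: South Co. compares 7, 20, 16, 14 and picks X; North Co. would get 8.
- Loc3: South Co. compares 1, 4, 2, 20 and picks Z; North Co. would get 10.
- Loc4: South Co. compares 3, 9, 13, 3 and picks Y; North Co. would get 11.
Among 8, 8, 10, 11, the best is 11 at Loc4. Subgame-perfect outcome: (Loc4, Y) with payoffs (11, 13).
Under simultaneous play:
North Co.'s best replies: W→Loc4; X→Loc4; Y→Loc3; Z→Loc3.
South Co.'s best replies: Loc1→X; Loc2→X; Loc3→Z; Loc4→Y.
Only (Loc3, Z) has each player best-responding; Nash payoffs (10, 20).
South Co. earns 13 sequentially versus 20 at the Nash outcome: worse off.

worse off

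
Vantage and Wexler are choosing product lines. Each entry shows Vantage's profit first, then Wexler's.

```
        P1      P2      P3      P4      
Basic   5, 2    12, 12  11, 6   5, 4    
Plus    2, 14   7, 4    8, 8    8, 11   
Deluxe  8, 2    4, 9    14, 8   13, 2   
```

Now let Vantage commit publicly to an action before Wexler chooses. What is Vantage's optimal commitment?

Solve by backward induction (Vantage leads).
- Basic: BR = P2, leader payoff 12.
- Plus: BR = P1, leader payoff 2.
- Deluxe: BR = P2, leader payoff 4.
Maximizing over 12, 2, 4, Vantage chooses Basic. Subgame-perfect outcome: (Basic, P2) with payoffs (12, 12).

Basic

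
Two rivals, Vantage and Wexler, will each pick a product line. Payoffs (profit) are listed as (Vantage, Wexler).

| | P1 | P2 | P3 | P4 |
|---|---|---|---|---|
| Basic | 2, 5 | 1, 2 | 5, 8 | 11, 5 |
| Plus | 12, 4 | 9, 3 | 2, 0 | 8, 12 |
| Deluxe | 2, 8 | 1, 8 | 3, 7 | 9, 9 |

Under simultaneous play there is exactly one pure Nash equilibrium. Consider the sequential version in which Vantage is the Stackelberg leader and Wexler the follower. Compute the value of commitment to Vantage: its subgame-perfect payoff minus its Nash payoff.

4

Wexler best-responds to each possible Vantage move:
- Basic: BR = P3, leader payoff 5.
- Plus: BR = P4, leader payoff 8.
- Deluxe: BR = P4, leader payoff 9.
Vantage's induced payoffs are 5, 8, 9, so Vantage commits to Deluxe. Subgame-perfect outcome: (Deluxe, P4) with payoffs (9, 9).
Now find the simultaneous Nash equilibrium.
Vantage's best replies: P1→Plus; P2→Plus; P3→Basic; P4→Basic.
Wexler's best replies: Basic→P3; Plus→P4; Deluxe→P4.
Only (Basic, P3) has each player best-responding; Nash payoffs (5, 8).
Vantage's commitment gain: 9 − 5 = 4.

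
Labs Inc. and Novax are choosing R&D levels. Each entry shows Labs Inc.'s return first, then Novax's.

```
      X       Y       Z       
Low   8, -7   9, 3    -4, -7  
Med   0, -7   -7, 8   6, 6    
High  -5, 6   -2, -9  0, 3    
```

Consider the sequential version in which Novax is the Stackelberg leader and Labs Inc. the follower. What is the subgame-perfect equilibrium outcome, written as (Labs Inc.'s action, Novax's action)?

Backward induction with Novax moving first.
- X → Labs Inc. plays Low (best of 8, 0, -5); Novax gets -7.
- Y → Labs Inc. plays Low (best of 9, -7, -2); Novax gets 3.
- Z → Labs Inc. plays Med (best of -4, 6, 0); Novax gets 6.
Novax's induced payoffs are -7, 3, 6, so Novax commits to Z. Subgame-perfect outcome: (Med, Z) with payoffs (6, 6).

(Med, Z)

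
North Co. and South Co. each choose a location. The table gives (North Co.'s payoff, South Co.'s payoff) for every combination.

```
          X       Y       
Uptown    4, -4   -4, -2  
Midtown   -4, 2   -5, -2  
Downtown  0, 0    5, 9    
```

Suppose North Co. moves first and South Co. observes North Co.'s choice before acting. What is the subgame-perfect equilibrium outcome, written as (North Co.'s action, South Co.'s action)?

Work backward from South Co.'s decision.
- Uptown: BR = Y, leader payoff -4.
- Midtown: BR = X, leader payoff -4.
- Downtown: BR = Y, leader payoff 5.
North Co.'s induced payoffs are -4, -4, 5, so North Co. commits to Downtown. Subgame-perfect outcome: (Downtown, Y) with payoffs (5, 9).

(Downtown, Y)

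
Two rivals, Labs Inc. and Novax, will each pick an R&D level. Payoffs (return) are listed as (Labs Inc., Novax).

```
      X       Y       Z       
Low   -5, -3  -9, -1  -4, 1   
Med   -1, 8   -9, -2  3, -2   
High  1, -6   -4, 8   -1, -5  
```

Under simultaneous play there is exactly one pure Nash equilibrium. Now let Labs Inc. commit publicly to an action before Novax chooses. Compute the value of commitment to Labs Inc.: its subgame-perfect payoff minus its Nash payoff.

3

Backward induction with Labs Inc. moving first.
- Low: Novax compares -3, -1, 1 and picks Z; Labs Inc. would get -4.
- Med: Novax compares 8, -2, -2 and picks X; Labs Inc. would get -1.
- High: Novax compares -6, 8, -5 and picks Y; Labs Inc. would get -4.
Among -4, -1, -4, the best is -1 at Med. Subgame-perfect outcome: (Med, X) with payoffs (-1, 8).
Under simultaneous play:
Labs Inc.'s best replies: X→High; Y→High; Z→Med.
Novax's best replies: Low→Z; Med→X; High→Y.
The unique mutual best reply is (High, Y), giving (-4, 8).
Labs Inc.'s commitment gain: -1 − -4 = 3.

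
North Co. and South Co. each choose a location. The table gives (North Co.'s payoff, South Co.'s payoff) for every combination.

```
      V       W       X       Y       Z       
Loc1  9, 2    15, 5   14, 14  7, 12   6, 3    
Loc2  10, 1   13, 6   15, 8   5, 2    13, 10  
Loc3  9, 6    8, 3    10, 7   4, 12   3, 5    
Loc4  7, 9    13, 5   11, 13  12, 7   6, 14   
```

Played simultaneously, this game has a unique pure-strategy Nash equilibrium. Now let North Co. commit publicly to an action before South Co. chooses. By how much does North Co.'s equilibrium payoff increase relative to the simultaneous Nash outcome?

South Co. best-responds to each possible North Co. move:
- Loc1 → South Co. plays X (best of 2, 5, 14, 12, 3); North Co. gets 14.
- Loc2 → South Co. plays Z (best of 1, 6, 8, 2, 10); North Co. gets 13.
- Loc3 → South Co. plays Y (best of 6, 3, 7, 12, 5); North Co. gets 4.
- Loc4 → South Co. plays Z (best of 9, 5, 13, 7, 14); North Co. gets 6.
Maximizing over 14, 13, 4, 6, North Co. chooses Loc1. Subgame-perfect outcome: (Loc1, X) with payoffs (14, 14).
For the simultaneous game, intersect best replies.
North Co.'s best replies: V→Loc2; W→Loc1; X→Loc2; Y→Loc4; Z→Loc2.
South Co.'s best replies: Loc1→X; Loc2→Z; Loc3→Y; Loc4→Z.
The unique mutual best reply is (Loc2, Z), giving (13, 10).
North Co.'s commitment gain: 14 − 13 = 1.

1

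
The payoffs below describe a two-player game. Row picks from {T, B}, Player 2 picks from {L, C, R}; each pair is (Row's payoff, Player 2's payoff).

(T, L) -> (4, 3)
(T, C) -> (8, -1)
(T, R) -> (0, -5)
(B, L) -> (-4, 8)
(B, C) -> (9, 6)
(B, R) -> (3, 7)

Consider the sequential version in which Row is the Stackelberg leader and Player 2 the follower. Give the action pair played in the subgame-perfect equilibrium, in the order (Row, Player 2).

(T, L)

Backward induction with Row moving first.
- T → Player 2 plays L (best of 3, -1, -5); Row gets 4.
- B → Player 2 plays L (best of 8, 6, 7); Row gets -4.
Among 4, -4, the best is 4 at T. Subgame-perfect outcome: (T, L) with payoffs (4, 3).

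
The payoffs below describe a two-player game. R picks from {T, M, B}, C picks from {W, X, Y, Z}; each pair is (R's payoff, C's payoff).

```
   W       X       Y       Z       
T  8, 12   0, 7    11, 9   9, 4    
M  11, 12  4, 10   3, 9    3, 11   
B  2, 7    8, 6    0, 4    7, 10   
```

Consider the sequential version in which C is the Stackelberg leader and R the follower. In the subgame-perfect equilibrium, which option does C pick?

Solve by backward induction (C leads).
- W: R compares 8, 11, 2 and picks M; C would get 12.
- X: R compares 0, 4, 8 and picks B; C would get 6.
- Y: R compares 11, 3, 0 and picks T; C would get 9.
- Z: R compares 9, 3, 7 and picks T; C would get 4.
C's induced payoffs are 12, 6, 9, 4, so C commits to W. Subgame-perfect outcome: (M, W) with payoffs (11, 12).

W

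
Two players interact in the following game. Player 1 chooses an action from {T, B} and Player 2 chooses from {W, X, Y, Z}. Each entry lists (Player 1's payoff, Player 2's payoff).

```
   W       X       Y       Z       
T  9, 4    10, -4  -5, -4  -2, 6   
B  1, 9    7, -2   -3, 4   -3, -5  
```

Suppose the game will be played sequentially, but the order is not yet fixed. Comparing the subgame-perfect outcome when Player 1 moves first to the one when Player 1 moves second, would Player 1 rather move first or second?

If Player 1 leads: Player 2's best replies are T→Z, B→W; Player 1's induced payoffs -2, 1; outcome (B, W), payoffs (1, 9).
If Player 2 leads: Player 1's best replies are W→T, X→T, Y→B, Z→T; Player 2's induced payoffs 4, -4, 4, 6; outcome (T, Z), payoffs (-2, 6).
Player 1 gets 1 moving first and -2 moving second, so Player 1 prefers to move first.

first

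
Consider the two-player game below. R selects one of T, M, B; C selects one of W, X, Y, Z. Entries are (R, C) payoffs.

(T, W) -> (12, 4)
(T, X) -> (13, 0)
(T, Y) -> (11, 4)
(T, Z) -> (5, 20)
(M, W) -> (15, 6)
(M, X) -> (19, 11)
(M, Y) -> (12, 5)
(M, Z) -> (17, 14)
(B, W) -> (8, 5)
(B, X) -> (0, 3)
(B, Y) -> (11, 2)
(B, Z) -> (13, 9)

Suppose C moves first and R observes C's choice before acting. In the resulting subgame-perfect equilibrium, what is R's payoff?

17

R best-responds to each possible C move:
- W: BR = M, leader payoff 6.
- X: BR = M, leader payoff 11.
- Y: BR = M, leader payoff 5.
- Z: BR = M, leader payoff 14.
C's induced payoffs are 6, 11, 5, 14, so C commits to Z. Subgame-perfect outcome: (M, Z) with payoffs (17, 14).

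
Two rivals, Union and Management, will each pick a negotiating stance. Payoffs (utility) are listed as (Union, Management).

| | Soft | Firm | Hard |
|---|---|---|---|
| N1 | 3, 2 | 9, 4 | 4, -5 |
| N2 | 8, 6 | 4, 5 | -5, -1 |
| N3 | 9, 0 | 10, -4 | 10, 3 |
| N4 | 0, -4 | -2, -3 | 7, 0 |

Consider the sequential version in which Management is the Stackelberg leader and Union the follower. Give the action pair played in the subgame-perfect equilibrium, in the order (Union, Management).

(N3, Hard)

Union best-responds to each possible Management move:
- Soft: BR = N3, leader payoff 0.
- Firm: BR = N3, leader payoff -4.
- Hard: BR = N3, leader payoff 3.
Management's induced payoffs are 0, -4, 3, so Management commits to Hard. Subgame-perfect outcome: (N3, Hard) with payoffs (10, 3).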